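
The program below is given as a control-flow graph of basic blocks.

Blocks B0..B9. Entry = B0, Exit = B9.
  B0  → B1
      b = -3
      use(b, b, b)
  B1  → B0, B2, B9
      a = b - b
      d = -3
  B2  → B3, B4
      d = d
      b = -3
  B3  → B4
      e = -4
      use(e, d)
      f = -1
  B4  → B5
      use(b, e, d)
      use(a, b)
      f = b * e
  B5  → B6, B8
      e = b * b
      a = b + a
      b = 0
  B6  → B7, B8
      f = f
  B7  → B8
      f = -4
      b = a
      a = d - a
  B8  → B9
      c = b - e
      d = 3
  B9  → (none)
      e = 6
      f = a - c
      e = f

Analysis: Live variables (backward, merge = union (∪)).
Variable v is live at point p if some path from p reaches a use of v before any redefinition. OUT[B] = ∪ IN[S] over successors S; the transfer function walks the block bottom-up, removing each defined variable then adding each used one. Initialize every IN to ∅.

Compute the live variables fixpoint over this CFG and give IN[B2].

Per-block solution:
  B0:   IN={c, e}   OUT={b, c, e}
  B1:   IN={b, c, e}   OUT={a, c, d, e}
  B2:   IN={a, d, e}   OUT={a, b, d, e}
  B3:   IN={a, b, d}   OUT={a, b, d, e}
  B4:   IN={a, b, d, e}   OUT={a, b, d, f}
  B5:   IN={a, b, d, f}   OUT={a, b, d, e, f}
  B6:   IN={a, b, d, e, f}   OUT={a, b, d, e}
  B7:   IN={a, d, e}   OUT={a, b, e}
  B8:   IN={a, b, e}   OUT={a, c}
  B9:   IN={a, c}   OUT={}

Merge at B2: OUT[B2] = IN[B3] ⊔ IN[B4] = {a, b, d, e}
Applying B2's transfer function to that OUT value gives IN[B2] (row B2 above).

Answer: {a, d, e}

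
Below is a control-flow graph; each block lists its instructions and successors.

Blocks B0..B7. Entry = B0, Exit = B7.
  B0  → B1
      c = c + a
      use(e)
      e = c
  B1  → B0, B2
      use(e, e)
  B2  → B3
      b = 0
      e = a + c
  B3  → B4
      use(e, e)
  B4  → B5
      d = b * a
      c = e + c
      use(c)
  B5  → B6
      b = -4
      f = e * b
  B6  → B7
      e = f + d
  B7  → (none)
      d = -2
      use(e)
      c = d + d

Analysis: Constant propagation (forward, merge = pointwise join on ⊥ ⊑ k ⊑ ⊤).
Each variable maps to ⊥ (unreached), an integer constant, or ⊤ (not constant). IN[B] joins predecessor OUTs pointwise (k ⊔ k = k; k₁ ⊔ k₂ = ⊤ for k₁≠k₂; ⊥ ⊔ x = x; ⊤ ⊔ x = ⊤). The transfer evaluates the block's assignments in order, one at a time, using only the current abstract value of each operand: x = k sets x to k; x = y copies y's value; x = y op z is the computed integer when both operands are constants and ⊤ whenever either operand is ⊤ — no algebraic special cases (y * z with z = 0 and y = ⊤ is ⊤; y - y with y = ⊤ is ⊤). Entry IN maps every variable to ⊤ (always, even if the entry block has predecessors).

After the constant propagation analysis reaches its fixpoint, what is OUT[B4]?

Converged values:
  B0:   IN=(all ⊤)   OUT=(all ⊤)
  B1:   IN=(all ⊤)   OUT=(all ⊤)
  B2:   IN=(all ⊤)   OUT={b:0; rest ⊤}
  B3:   IN={b:0; rest ⊤}   OUT={b:0; rest ⊤}
  B4:   IN={b:0; rest ⊤}   OUT={b:0; rest ⊤}
  B5:   IN={b:0; rest ⊤}   OUT={b:-4; rest ⊤}
  B6:   IN={b:-4; rest ⊤}   OUT={b:-4; rest ⊤}
  B7:   IN={b:-4; rest ⊤}   OUT={b:-4, c:-4, d:-2; rest ⊤}

Merge at B4: IN[B4] = OUT[B3] = {a: ⊤, b: 0, c: ⊤, d: ⊤, e: ⊤, f: ⊤}
Applying B4's transfer function to that IN value gives OUT[B4] (row B4 above).

Answer: {a: ⊤, b: 0, c: ⊤, d: ⊤, e: ⊤, f: ⊤}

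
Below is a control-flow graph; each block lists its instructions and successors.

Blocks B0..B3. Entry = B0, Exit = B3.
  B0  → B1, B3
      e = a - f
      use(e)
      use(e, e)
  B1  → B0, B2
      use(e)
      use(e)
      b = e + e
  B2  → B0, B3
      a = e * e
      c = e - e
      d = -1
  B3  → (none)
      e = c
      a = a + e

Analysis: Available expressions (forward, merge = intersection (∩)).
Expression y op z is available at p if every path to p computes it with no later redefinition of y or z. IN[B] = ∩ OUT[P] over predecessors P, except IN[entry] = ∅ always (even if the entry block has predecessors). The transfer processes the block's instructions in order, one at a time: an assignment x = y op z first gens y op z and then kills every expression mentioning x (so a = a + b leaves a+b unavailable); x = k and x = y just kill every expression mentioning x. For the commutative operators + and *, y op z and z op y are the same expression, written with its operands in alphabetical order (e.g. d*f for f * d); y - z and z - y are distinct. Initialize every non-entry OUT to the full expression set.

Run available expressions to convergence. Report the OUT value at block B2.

Converged values:
  B0:   IN={}   OUT={a-f}
  B1:   IN={a-f}   OUT={a-f, e+e}
  B2:   IN={a-f, e+e}   OUT={e*e, e+e, e-e}
  B3:   IN={}   OUT={}

Merge at B2: IN[B2] = OUT[B1] = {a-f, e+e}
Applying B2's transfer function to that IN value gives OUT[B2] (row B2 above).

Answer: {e*e, e+e, e-e}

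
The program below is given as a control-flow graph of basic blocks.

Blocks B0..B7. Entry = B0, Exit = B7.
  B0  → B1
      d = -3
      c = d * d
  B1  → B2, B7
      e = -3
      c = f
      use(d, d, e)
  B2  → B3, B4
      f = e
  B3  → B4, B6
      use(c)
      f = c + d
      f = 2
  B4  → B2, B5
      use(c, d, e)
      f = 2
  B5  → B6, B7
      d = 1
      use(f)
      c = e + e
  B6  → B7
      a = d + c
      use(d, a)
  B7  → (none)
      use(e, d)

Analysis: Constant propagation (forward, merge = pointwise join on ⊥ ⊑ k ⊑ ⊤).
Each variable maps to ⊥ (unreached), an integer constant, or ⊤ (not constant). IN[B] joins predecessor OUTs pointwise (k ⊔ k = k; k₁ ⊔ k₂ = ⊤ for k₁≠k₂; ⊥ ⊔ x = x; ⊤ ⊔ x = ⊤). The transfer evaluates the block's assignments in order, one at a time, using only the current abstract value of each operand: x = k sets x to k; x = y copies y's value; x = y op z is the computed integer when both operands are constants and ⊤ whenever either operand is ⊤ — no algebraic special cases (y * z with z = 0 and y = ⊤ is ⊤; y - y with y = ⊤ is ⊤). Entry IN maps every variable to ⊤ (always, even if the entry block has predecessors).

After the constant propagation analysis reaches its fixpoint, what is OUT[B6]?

Answer: {a: ⊤, b: ⊤, c: ⊤, d: ⊤, e: -3, f: 2}

Derivation:
Per-block solution:
  B0:   IN=(all ⊤)   OUT={c:9, d:-3; rest ⊤}
  B1:   IN={c:9, d:-3; rest ⊤}   OUT={d:-3, e:-3; rest ⊤}
  B2:   IN={d:-3, e:-3; rest ⊤}   OUT={d:-3, e:-3, f:-3; rest ⊤}
  B3:   IN={d:-3, e:-3, f:-3; rest ⊤}   OUT={d:-3, e:-3, f:2; rest ⊤}
  B4:   IN={d:-3, e:-3; rest ⊤}   OUT={d:-3, e:-3, f:2; rest ⊤}
  B5:   IN={d:-3, e:-3, f:2; rest ⊤}   OUT={c:-6, d:1, e:-3, f:2; rest ⊤}
  B6:   IN={e:-3, f:2; rest ⊤}   OUT={e:-3, f:2; rest ⊤}
  B7:   IN={e:-3; rest ⊤}   OUT={e:-3; rest ⊤}

Merge at B6: IN[B6] = OUT[B3] ⊔ OUT[B5] = {a: ⊤, b: ⊤, c: ⊤, d: ⊤, e: -3, f: 2}
Applying B6's transfer function to that IN value gives OUT[B6] (row B6 above).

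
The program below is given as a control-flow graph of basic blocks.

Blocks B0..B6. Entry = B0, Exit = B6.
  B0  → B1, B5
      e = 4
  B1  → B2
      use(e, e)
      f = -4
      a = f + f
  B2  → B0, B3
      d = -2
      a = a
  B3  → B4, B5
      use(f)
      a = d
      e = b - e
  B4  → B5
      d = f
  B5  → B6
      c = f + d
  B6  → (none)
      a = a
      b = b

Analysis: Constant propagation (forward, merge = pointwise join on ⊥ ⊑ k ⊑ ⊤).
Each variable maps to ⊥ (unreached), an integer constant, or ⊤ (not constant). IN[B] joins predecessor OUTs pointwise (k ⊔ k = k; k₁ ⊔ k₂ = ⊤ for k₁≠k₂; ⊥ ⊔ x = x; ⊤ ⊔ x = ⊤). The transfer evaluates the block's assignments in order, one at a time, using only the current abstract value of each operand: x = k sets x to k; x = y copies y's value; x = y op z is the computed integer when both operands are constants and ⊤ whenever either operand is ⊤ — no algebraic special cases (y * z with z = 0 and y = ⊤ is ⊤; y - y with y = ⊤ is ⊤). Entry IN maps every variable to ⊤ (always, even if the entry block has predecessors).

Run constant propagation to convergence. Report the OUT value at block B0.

Answer: {a: ⊤, b: ⊤, c: ⊤, d: ⊤, e: 4, f: ⊤}

Working:
Per-block solution:
  B0: | IN=(all ⊤) | OUT={e:4; rest ⊤}
  B1: | IN={e:4; rest ⊤} | OUT={a:-8, e:4, f:-4; rest ⊤}
  B2: | IN={a:-8, e:4, f:-4; rest ⊤} | OUT={a:-8, d:-2, e:4, f:-4; rest ⊤}
  B3: | IN={a:-8, d:-2, e:4, f:-4; rest ⊤} | OUT={a:-2, d:-2, f:-4; rest ⊤}
  B4: | IN={a:-2, d:-2, f:-4; rest ⊤} | OUT={a:-2, d:-4, f:-4; rest ⊤}
  B5: | IN=(all ⊤) | OUT=(all ⊤)
  B6: | IN=(all ⊤) | OUT=(all ⊤)

Merge at B0 (entry node, so the boundary value (all ⊤) is joined with the incoming edge(s)): IN[B0] = (all ⊤) ⊔ OUT[B2] = {a: ⊤, b: ⊤, c: ⊤, d: ⊤, e: ⊤, f: ⊤}
Applying B0's transfer function to that IN value gives OUT[B0] (row B0 above).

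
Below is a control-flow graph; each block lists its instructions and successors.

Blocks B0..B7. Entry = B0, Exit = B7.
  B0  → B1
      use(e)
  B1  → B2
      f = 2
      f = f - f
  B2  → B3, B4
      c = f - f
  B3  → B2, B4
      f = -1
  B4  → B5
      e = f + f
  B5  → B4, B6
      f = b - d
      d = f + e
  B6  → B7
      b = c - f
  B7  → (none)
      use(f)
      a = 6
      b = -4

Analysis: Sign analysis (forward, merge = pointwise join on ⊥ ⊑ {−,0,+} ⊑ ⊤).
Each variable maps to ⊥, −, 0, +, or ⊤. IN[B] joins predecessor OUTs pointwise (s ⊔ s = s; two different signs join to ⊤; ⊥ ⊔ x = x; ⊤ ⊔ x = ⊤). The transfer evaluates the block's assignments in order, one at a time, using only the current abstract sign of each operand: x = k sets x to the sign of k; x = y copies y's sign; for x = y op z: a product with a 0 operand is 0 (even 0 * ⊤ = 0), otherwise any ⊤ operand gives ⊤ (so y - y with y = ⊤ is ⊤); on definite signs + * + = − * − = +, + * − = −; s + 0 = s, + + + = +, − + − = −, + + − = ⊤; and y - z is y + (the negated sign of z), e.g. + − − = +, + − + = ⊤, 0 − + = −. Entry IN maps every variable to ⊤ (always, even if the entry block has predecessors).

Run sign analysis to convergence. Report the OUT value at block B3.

Per-block solution:
  B0:  IN=(all ⊤)  OUT=(all ⊤)
  B1:  IN=(all ⊤)  OUT=(all ⊤)
  B2:  IN=(all ⊤)  OUT=(all ⊤)
  B3:  IN=(all ⊤)  OUT={f:-; rest ⊤}
  B4:  IN=(all ⊤)  OUT=(all ⊤)
  B5:  IN=(all ⊤)  OUT=(all ⊤)
  B6:  IN=(all ⊤)  OUT=(all ⊤)
  B7:  IN=(all ⊤)  OUT={a:+, b:-; rest ⊤}

Merge at B3: IN[B3] = OUT[B2] = {a: ⊤, b: ⊤, c: ⊤, d: ⊤, e: ⊤, f: ⊤}
Applying B3's transfer function to that IN value gives OUT[B3] (row B3 above).

Answer: {a: ⊤, b: ⊤, c: ⊤, d: ⊤, e: ⊤, f: -}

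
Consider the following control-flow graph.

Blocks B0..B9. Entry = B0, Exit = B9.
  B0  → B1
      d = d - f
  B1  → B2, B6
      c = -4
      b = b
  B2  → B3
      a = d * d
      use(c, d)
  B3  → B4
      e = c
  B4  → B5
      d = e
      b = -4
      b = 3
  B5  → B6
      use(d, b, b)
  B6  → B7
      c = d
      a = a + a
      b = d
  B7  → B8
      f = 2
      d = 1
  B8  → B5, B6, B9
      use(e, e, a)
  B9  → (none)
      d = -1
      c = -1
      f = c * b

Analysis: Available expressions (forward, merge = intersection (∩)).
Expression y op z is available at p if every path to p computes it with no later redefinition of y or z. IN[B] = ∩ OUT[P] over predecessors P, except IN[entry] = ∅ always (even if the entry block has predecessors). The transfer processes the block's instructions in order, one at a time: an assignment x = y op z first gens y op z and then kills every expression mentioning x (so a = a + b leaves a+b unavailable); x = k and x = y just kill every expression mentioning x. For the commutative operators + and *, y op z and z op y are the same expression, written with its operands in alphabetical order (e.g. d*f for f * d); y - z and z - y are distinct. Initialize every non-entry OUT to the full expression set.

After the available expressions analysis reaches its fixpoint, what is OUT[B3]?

Converged values:
  B0:  IN={}  OUT={}
  B1:  IN={}  OUT={}
  B2:  IN={}  OUT={d*d}
  B3:  IN={d*d}  OUT={d*d}
  B4:  IN={d*d}  OUT={}
  B5:  IN={}  OUT={}
  B6:  IN={}  OUT={}
  B7:  IN={}  OUT={}
  B8:  IN={}  OUT={}
  B9:  IN={}  OUT={b*c}

Merge at B3: IN[B3] = OUT[B2] = {d*d}
Applying B3's transfer function to that IN value gives OUT[B3] (row B3 above).

Answer: {d*d}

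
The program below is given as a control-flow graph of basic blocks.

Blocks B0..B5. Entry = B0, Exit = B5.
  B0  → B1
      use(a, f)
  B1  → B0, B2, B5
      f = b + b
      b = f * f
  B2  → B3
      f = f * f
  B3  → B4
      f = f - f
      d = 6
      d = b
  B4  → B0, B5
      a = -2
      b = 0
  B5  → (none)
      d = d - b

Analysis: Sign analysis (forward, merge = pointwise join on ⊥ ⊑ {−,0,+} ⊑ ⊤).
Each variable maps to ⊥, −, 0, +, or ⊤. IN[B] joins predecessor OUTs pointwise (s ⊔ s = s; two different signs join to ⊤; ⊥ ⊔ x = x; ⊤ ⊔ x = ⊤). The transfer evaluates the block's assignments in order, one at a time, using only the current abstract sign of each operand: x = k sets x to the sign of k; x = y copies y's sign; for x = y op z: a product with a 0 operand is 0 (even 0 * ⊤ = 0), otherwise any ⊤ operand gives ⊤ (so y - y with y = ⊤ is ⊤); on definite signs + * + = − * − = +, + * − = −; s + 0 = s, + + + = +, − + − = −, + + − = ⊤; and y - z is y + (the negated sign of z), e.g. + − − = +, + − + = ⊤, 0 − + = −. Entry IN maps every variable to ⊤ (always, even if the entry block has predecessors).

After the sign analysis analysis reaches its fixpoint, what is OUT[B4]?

Answer: {a: -, b: 0, c: ⊤, d: ⊤, e: ⊤, f: ⊤}

Derivation:
Fixpoint table:
  B0:   IN=(all ⊤)   OUT=(all ⊤)
  B1:   IN=(all ⊤)   OUT=(all ⊤)
  B2:   IN=(all ⊤)   OUT=(all ⊤)
  B3:   IN=(all ⊤)   OUT=(all ⊤)
  B4:   IN=(all ⊤)   OUT={a:-, b:0; rest ⊤}
  B5:   IN=(all ⊤)   OUT=(all ⊤)

Merge at B4: IN[B4] = OUT[B3] = {a: ⊤, b: ⊤, c: ⊤, d: ⊤, e: ⊤, f: ⊤}
Applying B4's transfer function to that IN value gives OUT[B4] (row B4 above).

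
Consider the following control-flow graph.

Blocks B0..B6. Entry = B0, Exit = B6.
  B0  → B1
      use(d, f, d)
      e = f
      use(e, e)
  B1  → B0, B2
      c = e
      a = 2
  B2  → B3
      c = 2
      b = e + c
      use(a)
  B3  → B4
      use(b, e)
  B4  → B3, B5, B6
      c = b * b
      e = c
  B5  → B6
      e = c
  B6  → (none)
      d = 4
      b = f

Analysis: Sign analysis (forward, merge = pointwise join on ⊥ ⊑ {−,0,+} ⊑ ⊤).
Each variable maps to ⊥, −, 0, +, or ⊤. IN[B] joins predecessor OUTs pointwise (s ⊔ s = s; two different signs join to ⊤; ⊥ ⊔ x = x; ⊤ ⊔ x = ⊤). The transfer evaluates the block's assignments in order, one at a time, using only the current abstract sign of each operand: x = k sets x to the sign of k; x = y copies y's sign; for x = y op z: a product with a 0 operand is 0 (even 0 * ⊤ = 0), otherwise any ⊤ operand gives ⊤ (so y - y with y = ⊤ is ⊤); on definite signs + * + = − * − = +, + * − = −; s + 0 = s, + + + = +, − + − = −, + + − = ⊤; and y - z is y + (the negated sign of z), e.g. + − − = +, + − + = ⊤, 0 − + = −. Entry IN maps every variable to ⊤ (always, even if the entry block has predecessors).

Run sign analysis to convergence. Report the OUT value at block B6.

Converged values:
  B0:  IN=(all ⊤)  OUT=(all ⊤)
  B1:  IN=(all ⊤)  OUT={a:+; rest ⊤}
  B2:  IN={a:+; rest ⊤}  OUT={a:+, c:+; rest ⊤}
  B3:  IN={a:+; rest ⊤}  OUT={a:+; rest ⊤}
  B4:  IN={a:+; rest ⊤}  OUT={a:+; rest ⊤}
  B5:  IN={a:+; rest ⊤}  OUT={a:+; rest ⊤}
  B6:  IN={a:+; rest ⊤}  OUT={a:+, d:+; rest ⊤}

Merge at B6: IN[B6] = OUT[B4] ⊔ OUT[B5] = {a: +, b: ⊤, c: ⊤, d: ⊤, e: ⊤, f: ⊤}
Applying B6's transfer function to that IN value gives OUT[B6] (row B6 above).

Answer: {a: +, b: ⊤, c: ⊤, d: +, e: ⊤, f: ⊤}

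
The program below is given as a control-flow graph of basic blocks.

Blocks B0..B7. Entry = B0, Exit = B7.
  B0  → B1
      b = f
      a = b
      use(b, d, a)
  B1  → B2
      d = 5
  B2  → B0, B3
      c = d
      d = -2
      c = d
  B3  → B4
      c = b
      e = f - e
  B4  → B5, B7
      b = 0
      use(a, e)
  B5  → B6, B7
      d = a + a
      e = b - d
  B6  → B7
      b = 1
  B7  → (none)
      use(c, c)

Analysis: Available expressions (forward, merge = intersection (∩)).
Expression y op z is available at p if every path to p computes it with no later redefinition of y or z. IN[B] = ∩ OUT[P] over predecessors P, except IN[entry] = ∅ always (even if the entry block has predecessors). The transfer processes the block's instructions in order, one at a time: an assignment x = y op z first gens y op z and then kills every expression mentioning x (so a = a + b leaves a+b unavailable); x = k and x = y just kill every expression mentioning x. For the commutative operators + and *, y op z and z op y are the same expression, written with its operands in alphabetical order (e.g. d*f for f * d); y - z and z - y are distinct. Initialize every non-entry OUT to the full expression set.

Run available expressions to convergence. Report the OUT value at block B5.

Converged values:
  B0:  IN={}  OUT={}
  B1:  IN={}  OUT={}
  B2:  IN={}  OUT={}
  B3:  IN={}  OUT={}
  B4:  IN={}  OUT={}
  B5:  IN={}  OUT={a+a, b-d}
  B6:  IN={a+a, b-d}  OUT={a+a}
  B7:  IN={}  OUT={}

Merge at B5: IN[B5] = OUT[B4] = {}
Applying B5's transfer function to that IN value gives OUT[B5] (row B5 above).

Answer: {a+a, b-d}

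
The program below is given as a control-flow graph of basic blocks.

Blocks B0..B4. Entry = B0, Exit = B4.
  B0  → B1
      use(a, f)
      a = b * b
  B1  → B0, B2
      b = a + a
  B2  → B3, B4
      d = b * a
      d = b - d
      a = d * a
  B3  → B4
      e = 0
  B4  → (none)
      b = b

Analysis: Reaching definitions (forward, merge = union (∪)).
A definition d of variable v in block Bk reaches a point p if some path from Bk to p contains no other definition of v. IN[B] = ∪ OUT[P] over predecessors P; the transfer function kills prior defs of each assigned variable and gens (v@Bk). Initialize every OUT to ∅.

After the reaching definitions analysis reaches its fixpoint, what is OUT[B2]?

Answer: {a@B2, b@B1, d@B2}

Trace:
Converged values:
  B0:  IN={a@B0, b@B1}  OUT={a@B0, b@B1}
  B1:  IN={a@B0, b@B1}  OUT={a@B0, b@B1}
  B2:  IN={a@B0, b@B1}  OUT={a@B2, b@B1, d@B2}
  B3:  IN={a@B2, b@B1, d@B2}  OUT={a@B2, b@B1, d@B2, e@B3}
  B4:  IN={a@B2, b@B1, d@B2, e@B3}  OUT={a@B2, b@B4, d@B2, e@B3}

Merge at B2: IN[B2] = OUT[B1] = {a@B0, b@B1}
Applying B2's transfer function to that IN value gives OUT[B2] (row B2 above).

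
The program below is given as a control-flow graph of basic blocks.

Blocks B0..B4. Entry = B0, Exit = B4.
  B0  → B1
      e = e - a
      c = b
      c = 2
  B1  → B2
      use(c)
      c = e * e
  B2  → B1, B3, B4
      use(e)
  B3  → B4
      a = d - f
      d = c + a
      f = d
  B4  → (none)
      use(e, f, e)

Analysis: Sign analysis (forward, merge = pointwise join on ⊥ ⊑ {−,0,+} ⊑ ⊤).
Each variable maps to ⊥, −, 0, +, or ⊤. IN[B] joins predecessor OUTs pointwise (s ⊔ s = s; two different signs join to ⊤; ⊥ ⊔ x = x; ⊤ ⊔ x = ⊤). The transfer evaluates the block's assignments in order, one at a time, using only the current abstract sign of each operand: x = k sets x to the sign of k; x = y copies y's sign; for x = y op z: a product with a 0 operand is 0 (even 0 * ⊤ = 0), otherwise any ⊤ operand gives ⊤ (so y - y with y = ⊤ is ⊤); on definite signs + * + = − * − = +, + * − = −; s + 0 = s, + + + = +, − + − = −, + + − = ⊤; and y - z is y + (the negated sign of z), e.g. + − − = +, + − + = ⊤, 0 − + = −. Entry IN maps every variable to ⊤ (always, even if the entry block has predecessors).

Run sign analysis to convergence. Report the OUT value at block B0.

Fixpoint table:
  B0:  IN=(all ⊤)  OUT={c:+; rest ⊤}
  B1:  IN=(all ⊤)  OUT=(all ⊤)
  B2:  IN=(all ⊤)  OUT=(all ⊤)
  B3:  IN=(all ⊤)  OUT=(all ⊤)
  B4:  IN=(all ⊤)  OUT=(all ⊤)

B0 is the boundary node: IN[B0] = {a: ⊤, b: ⊤, c: ⊤, d: ⊤, e: ⊤, f: ⊤}
Applying B0's transfer function to that IN value gives OUT[B0] (row B0 above).

Answer: {a: ⊤, b: ⊤, c: +, d: ⊤, e: ⊤, f: ⊤}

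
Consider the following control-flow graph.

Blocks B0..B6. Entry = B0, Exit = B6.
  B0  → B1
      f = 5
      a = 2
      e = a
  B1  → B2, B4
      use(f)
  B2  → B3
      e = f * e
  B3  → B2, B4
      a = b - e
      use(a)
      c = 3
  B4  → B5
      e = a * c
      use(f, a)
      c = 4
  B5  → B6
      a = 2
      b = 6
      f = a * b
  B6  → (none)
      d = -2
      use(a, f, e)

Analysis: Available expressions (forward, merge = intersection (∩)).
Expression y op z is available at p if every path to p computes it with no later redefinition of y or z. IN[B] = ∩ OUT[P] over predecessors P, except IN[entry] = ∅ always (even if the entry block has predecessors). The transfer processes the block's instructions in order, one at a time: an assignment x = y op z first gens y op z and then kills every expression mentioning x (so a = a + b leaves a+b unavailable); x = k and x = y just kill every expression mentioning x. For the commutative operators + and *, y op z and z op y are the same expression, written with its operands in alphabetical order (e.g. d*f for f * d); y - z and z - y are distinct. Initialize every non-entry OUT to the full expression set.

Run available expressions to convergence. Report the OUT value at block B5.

Fixpoint table:
  B0:   IN={}   OUT={}
  B1:   IN={}   OUT={}
  B2:   IN={}   OUT={}
  B3:   IN={}   OUT={b-e}
  B4:   IN={}   OUT={}
  B5:   IN={}   OUT={a*b}
  B6:   IN={a*b}   OUT={a*b}

Merge at B5: IN[B5] = OUT[B4] = {}
Applying B5's transfer function to that IN value gives OUT[B5] (row B5 above).

Answer: {a*b}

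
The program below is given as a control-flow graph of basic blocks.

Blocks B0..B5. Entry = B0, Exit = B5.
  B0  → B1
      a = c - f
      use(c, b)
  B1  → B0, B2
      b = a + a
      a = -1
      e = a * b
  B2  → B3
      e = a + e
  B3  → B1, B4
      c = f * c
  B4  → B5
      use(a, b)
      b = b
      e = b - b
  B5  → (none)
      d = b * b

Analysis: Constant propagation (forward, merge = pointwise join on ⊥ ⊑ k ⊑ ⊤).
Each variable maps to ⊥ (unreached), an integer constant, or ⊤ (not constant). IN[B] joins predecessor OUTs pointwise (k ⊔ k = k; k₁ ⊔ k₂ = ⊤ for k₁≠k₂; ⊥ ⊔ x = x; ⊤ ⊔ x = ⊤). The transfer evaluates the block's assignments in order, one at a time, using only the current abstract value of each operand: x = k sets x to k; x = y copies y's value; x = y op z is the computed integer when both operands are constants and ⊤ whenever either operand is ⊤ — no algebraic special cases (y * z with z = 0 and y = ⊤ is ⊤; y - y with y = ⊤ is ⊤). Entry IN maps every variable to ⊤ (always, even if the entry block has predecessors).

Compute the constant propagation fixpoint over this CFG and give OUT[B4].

Answer: {a: -1, b: ⊤, c: ⊤, d: ⊤, e: ⊤, f: ⊤}

Derivation:
Fixpoint table:
  B0: | IN=(all ⊤) | OUT=(all ⊤)
  B1: | IN=(all ⊤) | OUT={a:-1; rest ⊤}
  B2: | IN={a:-1; rest ⊤} | OUT={a:-1; rest ⊤}
  B3: | IN={a:-1; rest ⊤} | OUT={a:-1; rest ⊤}
  B4: | IN={a:-1; rest ⊤} | OUT={a:-1; rest ⊤}
  B5: | IN={a:-1; rest ⊤} | OUT={a:-1; rest ⊤}

Merge at B4: IN[B4] = OUT[B3] = {a: -1, b: ⊤, c: ⊤, d: ⊤, e: ⊤, f: ⊤}
Applying B4's transfer function to that IN value gives OUT[B4] (row B4 above).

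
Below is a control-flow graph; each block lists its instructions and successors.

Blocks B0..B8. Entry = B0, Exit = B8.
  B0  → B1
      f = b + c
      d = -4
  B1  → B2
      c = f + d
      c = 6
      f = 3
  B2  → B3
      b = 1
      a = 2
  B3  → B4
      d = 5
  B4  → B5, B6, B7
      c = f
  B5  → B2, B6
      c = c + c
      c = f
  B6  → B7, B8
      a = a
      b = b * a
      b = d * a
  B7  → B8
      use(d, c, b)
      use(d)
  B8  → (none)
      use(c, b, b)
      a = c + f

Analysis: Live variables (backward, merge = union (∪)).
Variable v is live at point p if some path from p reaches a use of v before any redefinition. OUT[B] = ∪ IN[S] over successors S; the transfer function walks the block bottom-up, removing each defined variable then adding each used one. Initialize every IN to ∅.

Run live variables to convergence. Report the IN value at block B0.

Answer: {b, c}

Working:
Fixpoint table:
  B0:  IN={b, c}  OUT={d, f}
  B1:  IN={d, f}  OUT={f}
  B2:  IN={f}  OUT={a, b, f}
  B3:  IN={a, b, f}  OUT={a, b, d, f}
  B4:  IN={a, b, d, f}  OUT={a, b, c, d, f}
  B5:  IN={a, b, c, d, f}  OUT={a, b, c, d, f}
  B6:  IN={a, b, c, d, f}  OUT={b, c, d, f}
  B7:  IN={b, c, d, f}  OUT={b, c, f}
  B8:  IN={b, c, f}  OUT={}

Merge at B0: OUT[B0] = IN[B1] = {d, f}
Applying B0's transfer function to that OUT value gives IN[B0] (row B0 above).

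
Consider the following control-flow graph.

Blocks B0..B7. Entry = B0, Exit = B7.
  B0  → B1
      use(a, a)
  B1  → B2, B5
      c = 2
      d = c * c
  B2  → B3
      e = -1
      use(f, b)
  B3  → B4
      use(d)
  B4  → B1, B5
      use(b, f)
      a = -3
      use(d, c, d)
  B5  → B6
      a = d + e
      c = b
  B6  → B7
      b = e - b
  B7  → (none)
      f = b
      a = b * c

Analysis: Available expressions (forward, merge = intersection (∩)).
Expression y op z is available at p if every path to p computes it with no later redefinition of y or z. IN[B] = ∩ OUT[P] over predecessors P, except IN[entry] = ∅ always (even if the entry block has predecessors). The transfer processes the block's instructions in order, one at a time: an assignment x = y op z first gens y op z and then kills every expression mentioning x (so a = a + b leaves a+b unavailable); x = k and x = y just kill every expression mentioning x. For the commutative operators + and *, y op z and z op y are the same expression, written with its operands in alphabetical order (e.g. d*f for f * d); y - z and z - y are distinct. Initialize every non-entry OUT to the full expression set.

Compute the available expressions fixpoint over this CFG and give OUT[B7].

Per-block solution:
  B0:   IN={}   OUT={}
  B1:   IN={}   OUT={c*c}
  B2:   IN={c*c}   OUT={c*c}
  B3:   IN={c*c}   OUT={c*c}
  B4:   IN={c*c}   OUT={c*c}
  B5:   IN={c*c}   OUT={d+e}
  B6:   IN={d+e}   OUT={d+e}
  B7:   IN={d+e}   OUT={b*c, d+e}

Merge at B7: IN[B7] = OUT[B6] = {d+e}
Applying B7's transfer function to that IN value gives OUT[B7] (row B7 above).

Answer: {b*c, d+e}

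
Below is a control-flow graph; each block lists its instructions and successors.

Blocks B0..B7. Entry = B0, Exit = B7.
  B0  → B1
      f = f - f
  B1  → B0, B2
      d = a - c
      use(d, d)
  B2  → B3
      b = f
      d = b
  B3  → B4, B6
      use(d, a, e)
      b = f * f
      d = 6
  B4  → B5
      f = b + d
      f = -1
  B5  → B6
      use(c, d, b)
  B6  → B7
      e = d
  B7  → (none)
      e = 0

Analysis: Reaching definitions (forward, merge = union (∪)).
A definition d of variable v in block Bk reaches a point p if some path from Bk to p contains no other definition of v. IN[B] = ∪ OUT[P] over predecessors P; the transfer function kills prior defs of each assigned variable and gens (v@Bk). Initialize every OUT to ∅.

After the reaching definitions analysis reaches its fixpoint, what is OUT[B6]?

Answer: {b@B3, d@B3, e@B6, f@B0, f@B4}

Trace:
Converged values:
  B0:  IN={d@B1, f@B0}  OUT={d@B1, f@B0}
  B1:  IN={d@B1, f@B0}  OUT={d@B1, f@B0}
  B2:  IN={d@B1, f@B0}  OUT={b@B2, d@B2, f@B0}
  B3:  IN={b@B2, d@B2, f@B0}  OUT={b@B3, d@B3, f@B0}
  B4:  IN={b@B3, d@B3, f@B0}  OUT={b@B3, d@B3, f@B4}
  B5:  IN={b@B3, d@B3, f@B4}  OUT={b@B3, d@B3, f@B4}
  B6:  IN={b@B3, d@B3, f@B0, f@B4}  OUT={b@B3, d@B3, e@B6, f@B0, f@B4}
  B7:  IN={b@B3, d@B3, e@B6, f@B0, f@B4}  OUT={b@B3, d@B3, e@B7, f@B0, f@B4}

Merge at B6: IN[B6] = OUT[B3] ⊔ OUT[B5] = {b@B3, d@B3, f@B0, f@B4}
Applying B6's transfer function to that IN value gives OUT[B6] (row B6 above).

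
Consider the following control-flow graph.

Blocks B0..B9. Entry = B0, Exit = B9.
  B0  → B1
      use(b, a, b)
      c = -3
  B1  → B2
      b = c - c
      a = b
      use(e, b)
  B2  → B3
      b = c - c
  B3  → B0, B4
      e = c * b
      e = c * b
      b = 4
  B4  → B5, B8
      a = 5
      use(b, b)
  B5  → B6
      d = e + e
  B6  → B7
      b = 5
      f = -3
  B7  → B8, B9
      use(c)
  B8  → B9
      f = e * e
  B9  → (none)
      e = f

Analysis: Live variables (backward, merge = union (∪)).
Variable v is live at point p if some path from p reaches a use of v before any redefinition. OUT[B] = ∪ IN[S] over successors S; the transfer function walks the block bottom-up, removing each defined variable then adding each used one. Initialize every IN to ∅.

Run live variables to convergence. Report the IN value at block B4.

Converged values:
  B0:   IN={a, b, e}   OUT={c, e}
  B1:   IN={c, e}   OUT={a, c}
  B2:   IN={a, c}   OUT={a, b, c}
  B3:   IN={a, b, c}   OUT={a, b, c, e}
  B4:   IN={b, c, e}   OUT={c, e}
  B5:   IN={c, e}   OUT={c, e}
  B6:   IN={c, e}   OUT={c, e, f}
  B7:   IN={c, e, f}   OUT={e, f}
  B8:   IN={e}   OUT={f}
  B9:   IN={f}   OUT={}

Merge at B4: OUT[B4] = IN[B5] ⊔ IN[B8] = {c, e}
Applying B4's transfer function to that OUT value gives IN[B4] (row B4 above).

Answer: {b, c, e}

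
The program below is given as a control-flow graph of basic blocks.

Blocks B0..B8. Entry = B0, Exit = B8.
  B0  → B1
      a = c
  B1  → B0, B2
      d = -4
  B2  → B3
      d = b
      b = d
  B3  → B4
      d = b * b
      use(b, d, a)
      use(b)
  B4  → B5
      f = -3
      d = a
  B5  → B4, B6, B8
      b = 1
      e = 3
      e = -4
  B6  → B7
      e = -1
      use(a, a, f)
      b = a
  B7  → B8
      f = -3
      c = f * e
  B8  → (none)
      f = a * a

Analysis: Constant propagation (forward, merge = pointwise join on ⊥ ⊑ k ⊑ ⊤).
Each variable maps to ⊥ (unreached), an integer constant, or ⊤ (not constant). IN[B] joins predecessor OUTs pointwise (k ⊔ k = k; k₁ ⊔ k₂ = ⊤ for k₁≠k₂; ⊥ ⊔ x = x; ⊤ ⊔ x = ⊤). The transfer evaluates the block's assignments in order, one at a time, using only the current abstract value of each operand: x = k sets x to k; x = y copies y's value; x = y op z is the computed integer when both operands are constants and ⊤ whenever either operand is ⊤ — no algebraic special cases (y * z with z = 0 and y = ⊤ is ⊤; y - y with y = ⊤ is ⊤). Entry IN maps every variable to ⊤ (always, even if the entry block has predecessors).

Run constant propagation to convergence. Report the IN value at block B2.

Converged values:
  B0: | IN=(all ⊤) | OUT=(all ⊤)
  B1: | IN=(all ⊤) | OUT={d:-4; rest ⊤}
  B2: | IN={d:-4; rest ⊤} | OUT=(all ⊤)
  B3: | IN=(all ⊤) | OUT=(all ⊤)
  B4: | IN=(all ⊤) | OUT={f:-3; rest ⊤}
  B5: | IN={f:-3; rest ⊤} | OUT={b:1, e:-4, f:-3; rest ⊤}
  B6: | IN={b:1, e:-4, f:-3; rest ⊤} | OUT={e:-1, f:-3; rest ⊤}
  B7: | IN={e:-1, f:-3; rest ⊤} | OUT={c:3, e:-1, f:-3; rest ⊤}
  B8: | IN={f:-3; rest ⊤} | OUT=(all ⊤)

Merge at B2: IN[B2] = OUT[B1] = {a: ⊤, b: ⊤, c: ⊤, d: -4, e: ⊤, f: ⊤}

Answer: {a: ⊤, b: ⊤, c: ⊤, d: -4, e: ⊤, f: ⊤}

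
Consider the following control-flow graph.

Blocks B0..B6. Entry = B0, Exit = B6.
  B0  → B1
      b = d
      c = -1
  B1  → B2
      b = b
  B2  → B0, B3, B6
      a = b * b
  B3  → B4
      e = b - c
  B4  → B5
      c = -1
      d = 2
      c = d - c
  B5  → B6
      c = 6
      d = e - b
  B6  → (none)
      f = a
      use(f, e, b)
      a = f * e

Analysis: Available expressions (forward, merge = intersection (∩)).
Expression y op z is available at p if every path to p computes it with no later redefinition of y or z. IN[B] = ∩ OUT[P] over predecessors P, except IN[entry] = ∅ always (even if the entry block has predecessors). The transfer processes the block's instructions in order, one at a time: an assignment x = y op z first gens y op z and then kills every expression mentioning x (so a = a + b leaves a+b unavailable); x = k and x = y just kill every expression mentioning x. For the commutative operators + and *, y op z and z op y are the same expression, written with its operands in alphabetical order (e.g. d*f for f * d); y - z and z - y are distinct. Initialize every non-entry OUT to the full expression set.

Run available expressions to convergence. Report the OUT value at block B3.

Per-block solution:
  B0: | IN={} | OUT={}
  B1: | IN={} | OUT={}
  B2: | IN={} | OUT={b*b}
  B3: | IN={b*b} | OUT={b*b, b-c}
  B4: | IN={b*b, b-c} | OUT={b*b}
  B5: | IN={b*b} | OUT={b*b, e-b}
  B6: | IN={b*b} | OUT={b*b, e*f}

Merge at B3: IN[B3] = OUT[B2] = {b*b}
Applying B3's transfer function to that IN value gives OUT[B3] (row B3 above).

Answer: {b*b, b-c}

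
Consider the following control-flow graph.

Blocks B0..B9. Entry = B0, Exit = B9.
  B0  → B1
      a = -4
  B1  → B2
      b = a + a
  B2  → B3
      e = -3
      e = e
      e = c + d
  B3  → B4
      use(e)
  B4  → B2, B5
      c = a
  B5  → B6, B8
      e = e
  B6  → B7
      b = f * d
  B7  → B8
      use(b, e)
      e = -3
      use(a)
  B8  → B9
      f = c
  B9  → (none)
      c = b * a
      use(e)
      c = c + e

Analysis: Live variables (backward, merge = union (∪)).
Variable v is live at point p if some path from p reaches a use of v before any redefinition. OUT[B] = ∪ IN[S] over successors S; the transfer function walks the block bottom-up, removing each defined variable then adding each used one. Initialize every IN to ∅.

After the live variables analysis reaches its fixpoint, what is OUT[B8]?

Answer: {a, b, e}

Working:
Per-block solution:
  B0: | IN={c, d, f} | OUT={a, c, d, f}
  B1: | IN={a, c, d, f} | OUT={a, b, c, d, f}
  B2: | IN={a, b, c, d, f} | OUT={a, b, d, e, f}
  B3: | IN={a, b, d, e, f} | OUT={a, b, d, e, f}
  B4: | IN={a, b, d, e, f} | OUT={a, b, c, d, e, f}
  B5: | IN={a, b, c, d, e, f} | OUT={a, b, c, d, e, f}
  B6: | IN={a, c, d, e, f} | OUT={a, b, c, e}
  B7: | IN={a, b, c, e} | OUT={a, b, c, e}
  B8: | IN={a, b, c, e} | OUT={a, b, e}
  B9: | IN={a, b, e} | OUT={}

Merge at B8: OUT[B8] = IN[B9] = {a, b, e}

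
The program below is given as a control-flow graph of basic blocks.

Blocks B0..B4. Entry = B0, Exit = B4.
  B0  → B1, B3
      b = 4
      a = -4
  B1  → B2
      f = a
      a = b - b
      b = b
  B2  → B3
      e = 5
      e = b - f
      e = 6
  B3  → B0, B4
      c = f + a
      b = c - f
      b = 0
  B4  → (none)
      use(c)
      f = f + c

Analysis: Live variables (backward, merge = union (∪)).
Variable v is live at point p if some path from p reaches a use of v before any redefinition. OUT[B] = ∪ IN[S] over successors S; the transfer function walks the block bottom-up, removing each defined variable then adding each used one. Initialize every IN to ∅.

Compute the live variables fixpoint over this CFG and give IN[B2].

Answer: {a, b, f}

Trace:
Fixpoint table:
  B0: | IN={f} | OUT={a, b, f}
  B1: | IN={a, b} | OUT={a, b, f}
  B2: | IN={a, b, f} | OUT={a, f}
  B3: | IN={a, f} | OUT={c, f}
  B4: | IN={c, f} | OUT={}

Merge at B2: OUT[B2] = IN[B3] = {a, f}
Applying B2's transfer function to that OUT value gives IN[B2] (row B2 above).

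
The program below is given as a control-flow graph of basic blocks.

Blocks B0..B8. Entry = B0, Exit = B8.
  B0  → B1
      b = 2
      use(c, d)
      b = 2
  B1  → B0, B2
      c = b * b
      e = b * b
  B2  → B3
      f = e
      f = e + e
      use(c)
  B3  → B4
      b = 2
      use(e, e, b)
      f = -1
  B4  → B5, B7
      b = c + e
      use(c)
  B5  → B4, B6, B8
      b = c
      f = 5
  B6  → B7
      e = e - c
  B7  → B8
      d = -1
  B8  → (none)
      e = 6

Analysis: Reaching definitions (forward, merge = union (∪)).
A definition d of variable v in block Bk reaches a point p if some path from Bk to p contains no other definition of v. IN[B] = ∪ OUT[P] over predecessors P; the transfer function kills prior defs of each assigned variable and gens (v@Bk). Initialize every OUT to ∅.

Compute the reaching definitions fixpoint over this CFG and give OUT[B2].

Converged values:
  B0:  IN={b@B0, c@B1, e@B1}  OUT={b@B0, c@B1, e@B1}
  B1:  IN={b@B0, c@B1, e@B1}  OUT={b@B0, c@B1, e@B1}
  B2:  IN={b@B0, c@B1, e@B1}  OUT={b@B0, c@B1, e@B1, f@B2}
  B3:  IN={b@B0, c@B1, e@B1, f@B2}  OUT={b@B3, c@B1, e@B1, f@B3}
  B4:  IN={b@B3, b@B5, c@B1, e@B1, f@B3, f@B5}  OUT={b@B4, c@B1, e@B1, f@B3, f@B5}
  B5:  IN={b@B4, c@B1, e@B1, f@B3, f@B5}  OUT={b@B5, c@B1, e@B1, f@B5}
  B6:  IN={b@B5, c@B1, e@B1, f@B5}  OUT={b@B5, c@B1, e@B6, f@B5}
  B7:  IN={b@B4, b@B5, c@B1, e@B1, e@B6, f@B3, f@B5}  OUT={b@B4, b@B5, c@B1, d@B7, e@B1, e@B6, f@B3, f@B5}
  B8:  IN={b@B4, b@B5, c@B1, d@B7, e@B1, e@B6, f@B3, f@B5}  OUT={b@B4, b@B5, c@B1, d@B7, e@B8, f@B3, f@B5}

Merge at B2: IN[B2] = OUT[B1] = {b@B0, c@B1, e@B1}
Applying B2's transfer function to that IN value gives OUT[B2] (row B2 above).

Answer: {b@B0, c@B1, e@B1, f@B2}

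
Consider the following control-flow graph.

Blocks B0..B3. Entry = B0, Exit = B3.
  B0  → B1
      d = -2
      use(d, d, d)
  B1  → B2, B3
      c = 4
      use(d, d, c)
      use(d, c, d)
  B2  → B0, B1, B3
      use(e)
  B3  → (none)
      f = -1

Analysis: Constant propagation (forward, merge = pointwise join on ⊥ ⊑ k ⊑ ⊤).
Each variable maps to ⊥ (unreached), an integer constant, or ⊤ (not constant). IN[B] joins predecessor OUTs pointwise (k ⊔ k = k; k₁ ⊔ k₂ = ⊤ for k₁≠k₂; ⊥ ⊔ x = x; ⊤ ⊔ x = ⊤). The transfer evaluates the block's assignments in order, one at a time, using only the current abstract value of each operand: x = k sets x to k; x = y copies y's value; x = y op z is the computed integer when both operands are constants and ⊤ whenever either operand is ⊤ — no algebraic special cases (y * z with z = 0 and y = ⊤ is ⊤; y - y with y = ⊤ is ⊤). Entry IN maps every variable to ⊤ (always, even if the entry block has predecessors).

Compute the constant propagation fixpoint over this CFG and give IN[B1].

Converged values:
  B0: | IN=(all ⊤) | OUT={d:-2; rest ⊤}
  B1: | IN={d:-2; rest ⊤} | OUT={c:4, d:-2; rest ⊤}
  B2: | IN={c:4, d:-2; rest ⊤} | OUT={c:4, d:-2; rest ⊤}
  B3: | IN={c:4, d:-2; rest ⊤} | OUT={c:4, d:-2, f:-1; rest ⊤}

Merge at B1: IN[B1] = OUT[B0] ⊔ OUT[B2] = {a: ⊤, b: ⊤, c: ⊤, d: -2, e: ⊤, f: ⊤}

Answer: {a: ⊤, b: ⊤, c: ⊤, d: -2, e: ⊤, f: ⊤}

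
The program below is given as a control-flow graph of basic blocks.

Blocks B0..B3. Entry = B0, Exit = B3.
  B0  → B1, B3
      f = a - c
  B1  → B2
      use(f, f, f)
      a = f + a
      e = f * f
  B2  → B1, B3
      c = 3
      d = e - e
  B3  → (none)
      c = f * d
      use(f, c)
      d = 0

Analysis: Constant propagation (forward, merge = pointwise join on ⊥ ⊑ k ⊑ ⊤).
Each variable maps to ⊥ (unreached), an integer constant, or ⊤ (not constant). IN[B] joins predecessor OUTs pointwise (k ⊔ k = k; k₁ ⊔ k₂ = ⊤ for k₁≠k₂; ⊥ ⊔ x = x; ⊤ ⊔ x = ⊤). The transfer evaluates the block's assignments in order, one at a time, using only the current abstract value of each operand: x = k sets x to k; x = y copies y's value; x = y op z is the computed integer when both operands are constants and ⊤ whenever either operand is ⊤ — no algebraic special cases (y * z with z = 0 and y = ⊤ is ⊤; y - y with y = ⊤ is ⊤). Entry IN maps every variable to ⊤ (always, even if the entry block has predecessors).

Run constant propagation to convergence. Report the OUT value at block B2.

Fixpoint table:
  B0:  IN=(all ⊤)  OUT=(all ⊤)
  B1:  IN=(all ⊤)  OUT=(all ⊤)
  B2:  IN=(all ⊤)  OUT={c:3; rest ⊤}
  B3:  IN=(all ⊤)  OUT={d:0; rest ⊤}

Merge at B2: IN[B2] = OUT[B1] = {a: ⊤, b: ⊤, c: ⊤, d: ⊤, e: ⊤, f: ⊤}
Applying B2's transfer function to that IN value gives OUT[B2] (row B2 above).

Answer: {a: ⊤, b: ⊤, c: 3, d: ⊤, e: ⊤, f: ⊤}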